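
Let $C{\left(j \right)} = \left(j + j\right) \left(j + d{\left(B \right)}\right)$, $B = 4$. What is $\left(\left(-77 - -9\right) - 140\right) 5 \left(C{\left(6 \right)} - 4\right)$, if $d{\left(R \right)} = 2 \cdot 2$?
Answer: $-120640$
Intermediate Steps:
$d{\left(R \right)} = 4$
$C{\left(j \right)} = 2 j \left(4 + j\right)$ ($C{\left(j \right)} = \left(j + j\right) \left(j + 4\right) = 2 j \left(4 + j\right)$)
$\left(\left(-77 - -9\right) - 140\right) 5 \left(C{\left(6 \right)} - 4\right) = \left(\left(-77 - -9\right) - 140\right) 5 \left(2 \cdot 6 \left(4 + 6\right) - 4\right) = \left(\left(-77 + 9\right) - 140\right) 5 \left(2 \cdot 6 \cdot 10 - 4\right) = \left(-68 - 140\right) 5 \left(120 - 4\right) = - 208 \cdot 5 \cdot 116 = \left(-208\right) 580 = -120640$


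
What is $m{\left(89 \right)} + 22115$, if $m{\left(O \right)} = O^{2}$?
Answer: $30036$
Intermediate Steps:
$m{\left(89 \right)} + 22115 = 89^{2} + 22115 = 7921 + 22115 = 30036$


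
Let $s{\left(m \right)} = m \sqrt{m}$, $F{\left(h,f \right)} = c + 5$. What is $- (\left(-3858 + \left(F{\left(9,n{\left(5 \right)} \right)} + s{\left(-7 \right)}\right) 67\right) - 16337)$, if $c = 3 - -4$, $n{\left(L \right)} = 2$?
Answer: $19391 + 469 i \sqrt{7} \approx 19391.0 + 1240.9 i$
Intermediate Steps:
$c = 7$ ($c = 3 + 4 = 7$)
$F{\left(h,f \right)} = 12$ ($F{\left(h,f \right)} = 7 + 5 = 12$)
$s{\left(m \right)} = m^{\frac{3}{2}}$
$- (\left(-3858 + \left(F{\left(9,n{\left(5 \right)} \right)} + s{\left(-7 \right)}\right) 67\right) - 16337) = - (\left(-3858 + \left(12 + \left(-7\right)^{\frac{3}{2}}\right) 67\right) - 16337) = - (\left(-3858 + \left(12 - 7 i \sqrt{7}\right) 67\right) - 16337) = - (\left(-3858 + \left(804 - 469 i \sqrt{7}\right)\right) - 16337) = - (\left(-3054 - 469 i \sqrt{7}\right) - 16337) = - (-19391 - 469 i \sqrt{7}) = 19391 + 469 i \sqrt{7}$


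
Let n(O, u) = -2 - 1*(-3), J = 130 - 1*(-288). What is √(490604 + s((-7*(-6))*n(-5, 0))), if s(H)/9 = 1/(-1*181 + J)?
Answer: √3061859801/79 ≈ 700.43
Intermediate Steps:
J = 418 (J = 130 + 288 = 418)
n(O, u) = 1 (n(O, u) = -2 + 3 = 1)
s(H) = 3/79 (s(H) = 9/(-1*181 + 418) = 9/(-181 + 418) = 9/237 = 9*(1/237) = 3/79)
√(490604 + s((-7*(-6))*n(-5, 0))) = √(490604 + 3/79) = √(38757719/79) = √3061859801/79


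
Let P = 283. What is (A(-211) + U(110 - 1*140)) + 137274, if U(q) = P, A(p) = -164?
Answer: 137393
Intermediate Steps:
U(q) = 283
(A(-211) + U(110 - 1*140)) + 137274 = (-164 + 283) + 137274 = 119 + 137274 = 137393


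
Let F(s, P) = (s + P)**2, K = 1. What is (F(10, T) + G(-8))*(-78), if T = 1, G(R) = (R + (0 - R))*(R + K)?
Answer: -9438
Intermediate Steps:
G(R) = 0 (G(R) = (R + (0 - R))*(R + 1) = (R - R)*(1 + R) = 0*(1 + R) = 0)
F(s, P) = (P + s)**2
(F(10, T) + G(-8))*(-78) = ((1 + 10)**2 + 0)*(-78) = (11**2 + 0)*(-78) = (121 + 0)*(-78) = 121*(-78) = -9438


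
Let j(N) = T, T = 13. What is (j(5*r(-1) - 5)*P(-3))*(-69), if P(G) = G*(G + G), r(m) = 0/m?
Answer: -16146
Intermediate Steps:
r(m) = 0
j(N) = 13
P(G) = 2*G**2 (P(G) = G*(2*G) = 2*G**2)
(j(5*r(-1) - 5)*P(-3))*(-69) = (13*(2*(-3)**2))*(-69) = (13*(2*9))*(-69) = (13*18)*(-69) = 234*(-69) = -16146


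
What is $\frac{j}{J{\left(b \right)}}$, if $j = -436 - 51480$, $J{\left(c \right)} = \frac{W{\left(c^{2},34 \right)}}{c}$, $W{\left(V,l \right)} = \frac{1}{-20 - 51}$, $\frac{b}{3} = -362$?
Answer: $-4003035096$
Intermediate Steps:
$b = -1086$ ($b = 3 \left(-362\right) = -1086$)
$W{\left(V,l \right)} = - \frac{1}{71}$ ($W{\left(V,l \right)} = \frac{1}{-71} = - \frac{1}{71}$)
$J{\left(c \right)} = - \frac{1}{71 c}$
$j = -51916$ ($j = -436 - 51480 = -51916$)
$\frac{j}{J{\left(b \right)}} = - \frac{51916}{\left(- \frac{1}{71}\right) \frac{1}{-1086}} = - \frac{51916}{\left(- \frac{1}{71}\right) \left(- \frac{1}{1086}\right)} = - 51916 \frac{1}{\frac{1}{77106}} = \left(-51916\right) 77106 = -4003035096$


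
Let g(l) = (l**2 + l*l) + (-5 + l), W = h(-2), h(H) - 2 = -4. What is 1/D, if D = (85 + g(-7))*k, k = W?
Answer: -1/342 ≈ -0.0029240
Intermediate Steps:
h(H) = -2 (h(H) = 2 - 4 = -2)
W = -2
g(l) = -5 + l + 2*l**2 (g(l) = (l**2 + l**2) + (-5 + l) = 2*l**2 + (-5 + l) = -5 + l + 2*l**2)
k = -2
D = -342 (D = (85 + (-5 - 7 + 2*(-7)**2))*(-2) = (85 + (-5 - 7 + 2*49))*(-2) = (85 + (-5 - 7 + 98))*(-2) = (85 + 86)*(-2) = 171*(-2) = -342)
1/D = 1/(-342) = -1/342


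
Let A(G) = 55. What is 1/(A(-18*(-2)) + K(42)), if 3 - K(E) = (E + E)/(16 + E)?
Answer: 29/1640 ≈ 0.017683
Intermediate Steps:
K(E) = 3 - 2*E/(16 + E) (K(E) = 3 - (E + E)/(16 + E) = 3 - 2*E/(16 + E))
1/(A(-18*(-2)) + K(42)) = 1/(55 + (48 + 42)/(16 + 42)) = 1/(55 + 90/58) = 1/(55 + (1/58)*90) = 1/(55 + 45/29) = 1/(1640/29) = 29/1640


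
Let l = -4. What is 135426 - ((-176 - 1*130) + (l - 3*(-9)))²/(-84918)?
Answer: 11500185157/84918 ≈ 1.3543e+5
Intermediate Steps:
135426 - ((-176 - 1*130) + (l - 3*(-9)))²/(-84918) = 135426 - ((-176 - 1*130) + (-4 - 3*(-9)))²/(-84918) = 135426 - ((-176 - 130) + (-4 + 27))²*(-1)/84918 = 135426 - (-306 + 23)²*(-1)/84918 = 135426 - (-283)²*(-1)/84918 = 135426 - 80089*(-1)/84918 = 135426 - 1*(-80089/84918) = 135426 + 80089/84918 = 11500185157/84918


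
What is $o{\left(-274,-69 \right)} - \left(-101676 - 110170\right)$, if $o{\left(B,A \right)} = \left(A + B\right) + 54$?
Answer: $211557$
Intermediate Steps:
$o{\left(B,A \right)} = 54 + A + B$
$o{\left(-274,-69 \right)} - \left(-101676 - 110170\right) = \left(54 - 69 - 274\right) - \left(-101676 - 110170\right) = -289 - -211846 = -289 + 211846 = 211557$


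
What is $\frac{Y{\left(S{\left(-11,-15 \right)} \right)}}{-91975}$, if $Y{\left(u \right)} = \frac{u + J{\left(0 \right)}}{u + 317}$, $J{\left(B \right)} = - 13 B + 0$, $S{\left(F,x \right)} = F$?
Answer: $\frac{11}{28144350} \approx 3.9084 \cdot 10^{-7}$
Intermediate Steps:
$J{\left(B \right)} = - 13 B$
$Y{\left(u \right)} = \frac{u}{317 + u}$ ($Y{\left(u \right)} = \frac{u - 0}{u + 317} = \frac{u + 0}{317 + u} = \frac{u}{317 + u}$)
$\frac{Y{\left(S{\left(-11,-15 \right)} \right)}}{-91975} = \frac{\left(-11\right) \frac{1}{317 - 11}}{-91975} = - \frac{11}{306} \left(- \frac{1}{91975}\right) = \left(-11\right) \frac{1}{306} \left(- \frac{1}{91975}\right) = \left(- \frac{11}{306}\right) \left(- \frac{1}{91975}\right) = \frac{11}{28144350}$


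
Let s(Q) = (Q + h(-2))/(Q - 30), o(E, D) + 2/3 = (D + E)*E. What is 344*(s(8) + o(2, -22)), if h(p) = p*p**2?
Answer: -41968/3 ≈ -13989.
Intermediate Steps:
o(E, D) = -2/3 + E*(D + E) (o(E, D) = -2/3 + (D + E)*E = -2/3 + E*(D + E))
h(p) = p**3
s(Q) = (-8 + Q)/(-30 + Q) (s(Q) = (Q + (-2)**3)/(Q - 30) = (Q - 8)/(-30 + Q) = (-8 + Q)/(-30 + Q))
344*(s(8) + o(2, -22)) = 344*((-8 + 8)/(-30 + 8) + (-2/3 + 2**2 - 22*2)) = 344*(0/(-22) + (-2/3 + 4 - 44)) = 344*(-1/22*0 - 122/3) = 344*(0 - 122/3) = 344*(-122/3) = -41968/3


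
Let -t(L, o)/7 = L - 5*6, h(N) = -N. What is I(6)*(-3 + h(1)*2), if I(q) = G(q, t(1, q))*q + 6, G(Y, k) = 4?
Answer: -150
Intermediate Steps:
t(L, o) = 210 - 7*L (t(L, o) = -7*(L - 5*6) = -7*(L - 30) = -7*(-30 + L) = 210 - 7*L)
I(q) = 6 + 4*q (I(q) = 4*q + 6 = 6 + 4*q)
I(6)*(-3 + h(1)*2) = (6 + 4*6)*(-3 - 1*1*2) = (6 + 24)*(-3 - 1*2) = 30*(-3 - 2) = 30*(-5) = -150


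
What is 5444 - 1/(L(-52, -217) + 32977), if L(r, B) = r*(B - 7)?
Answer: 242938499/44625 ≈ 5444.0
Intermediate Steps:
L(r, B) = r*(-7 + B)
5444 - 1/(L(-52, -217) + 32977) = 5444 - 1/(-52*(-7 - 217) + 32977) = 5444 - 1/(-52*(-224) + 32977) = 5444 - 1/(11648 + 32977) = 5444 - 1/44625 = 242938499/44625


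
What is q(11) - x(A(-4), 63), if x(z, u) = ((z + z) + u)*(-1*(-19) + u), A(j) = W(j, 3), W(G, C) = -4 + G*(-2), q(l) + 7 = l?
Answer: -5818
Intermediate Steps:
q(l) = -7 + l
W(G, C) = -4 - 2*G
A(j) = -4 - 2*j
x(z, u) = (19 + u)*(u + 2*z) (x(z, u) = (2*z + u)*(19 + u) = (u + 2*z)*(19 + u) = (19 + u)*(u + 2*z))
q(11) - x(A(-4), 63) = (-7 + 11) - (63**2 + 19*63 + 38*(-4 - 2*(-4)) + 2*63*(-4 - 2*(-4))) = 4 - (3969 + 1197 + 38*(-4 + 8) + 2*63*(-4 + 8)) = 4 - (3969 + 1197 + 38*4 + 2*63*4) = 4 - (3969 + 1197 + 152 + 504) = 4 - 1*5822 = 4 - 5822 = -5818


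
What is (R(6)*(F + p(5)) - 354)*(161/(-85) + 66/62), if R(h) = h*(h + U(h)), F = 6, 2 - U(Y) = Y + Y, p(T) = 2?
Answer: 1193556/2635 ≈ 452.96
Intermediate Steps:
U(Y) = 2 - 2*Y (U(Y) = 2 - (Y + Y) = 2 - 2*Y)
R(h) = h*(2 - h) (R(h) = h*(h + (2 - 2*h)) = h*(2 - h))
(R(6)*(F + p(5)) - 354)*(161/(-85) + 66/62) = ((6*(2 - 1*6))*(6 + 2) - 354)*(161/(-85) + 66/62) = ((6*(2 - 6))*8 - 354)*(161*(-1/85) + 66*(1/62)) = ((6*(-4))*8 - 354)*(-161/85 + 33/31) = (-24*8 - 354)*(-2186/2635) = (-192 - 354)*(-2186/2635) = -546*(-2186/2635) = 1193556/2635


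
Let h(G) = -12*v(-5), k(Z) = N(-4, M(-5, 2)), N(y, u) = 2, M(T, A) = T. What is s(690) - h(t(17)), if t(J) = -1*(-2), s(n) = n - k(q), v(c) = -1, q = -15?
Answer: 676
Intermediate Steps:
k(Z) = 2
s(n) = -2 + n (s(n) = n - 1*2 = n - 2 = -2 + n)
t(J) = 2
h(G) = 12 (h(G) = -12*(-1) = 12)
s(690) - h(t(17)) = (-2 + 690) - 1*12 = 688 - 12 = 676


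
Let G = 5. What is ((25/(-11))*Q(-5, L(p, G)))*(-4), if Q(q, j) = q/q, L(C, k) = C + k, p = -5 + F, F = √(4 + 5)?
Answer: 100/11 ≈ 9.0909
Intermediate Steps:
F = 3 (F = √9 = 3)
p = -2 (p = -5 + 3 = -2)
Q(q, j) = 1
((25/(-11))*Q(-5, L(p, G)))*(-4) = ((25/(-11))*1)*(-4) = ((25*(-1/11))*1)*(-4) = -25/11*1*(-4) = -25/11*(-4) = 100/11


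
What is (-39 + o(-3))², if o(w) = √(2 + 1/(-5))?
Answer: 7614/5 - 234*√5/5 ≈ 1418.2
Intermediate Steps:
o(w) = 3*√5/5 (o(w) = √(2 - ⅕) = √(9/5) = 3*√5/5)
(-39 + o(-3))² = (-39 + 3*√5/5)²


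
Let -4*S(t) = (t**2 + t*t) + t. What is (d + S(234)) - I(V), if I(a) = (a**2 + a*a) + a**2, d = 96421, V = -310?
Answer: -438631/2 ≈ -2.1932e+5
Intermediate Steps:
S(t) = -t**2/2 - t/4 (S(t) = -((t**2 + t*t) + t)/4 = -((t**2 + t**2) + t)/4 = -(2*t**2 + t)/4 = -(t + 2*t**2)/4 = -t**2/2 - t/4)
I(a) = 3*a**2 (I(a) = (a**2 + a**2) + a**2 = 2*a**2 + a**2 = 3*a**2)
(d + S(234)) - I(V) = (96421 - 1/4*234*(1 + 2*234)) - 3*(-310)**2 = (96421 - 1/4*234*(1 + 468)) - 3*96100 = (96421 - 1/4*234*469) - 1*288300 = (96421 - 54873/2) - 288300 = 137969/2 - 288300 = -438631/2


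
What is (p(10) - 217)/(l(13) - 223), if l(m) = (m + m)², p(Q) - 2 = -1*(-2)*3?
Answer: -209/453 ≈ -0.46137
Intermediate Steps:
p(Q) = 8 (p(Q) = 2 - 1*(-2)*3 = 2 + 2*3 = 2 + 6 = 8)
l(m) = 4*m² (l(m) = (2*m)² = 4*m²)
(p(10) - 217)/(l(13) - 223) = (8 - 217)/(4*13² - 223) = -209/(4*169 - 223) = -209/(676 - 223) = -209/453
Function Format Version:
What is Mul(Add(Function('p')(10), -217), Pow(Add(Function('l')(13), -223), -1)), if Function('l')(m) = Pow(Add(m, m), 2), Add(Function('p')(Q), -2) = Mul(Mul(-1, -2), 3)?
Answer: Rational(-209, 453) ≈ -0.46137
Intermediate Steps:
Function('p')(Q) = 8 (Function('p')(Q) = Add(2, Mul(Mul(-1, -2), 3)) = Add(2, Mul(2, 3)) = Add(2, 6) = 8)
Function('l')(m) = Mul(4, Pow(m, 2)) (Function('l')(m) = Pow(Mul(2, m), 2) = Mul(4, Pow(m, 2)))
Mul(Add(Function('p')(10), -217), Pow(Add(Function('l')(13), -223), -1)) = Mul(Add(8, -217), Pow(Add(Mul(4, Pow(13, 2)), -223), -1)) = Mul(-209, Pow(Add(Mul(4, 169), -223), -1)) = Mul(-209, Pow(Add(676, -223), -1)) = Mul(-209, Pow(453, -1)) = Mul(-209, Rational(1, 453)) = Rational(-209, 453)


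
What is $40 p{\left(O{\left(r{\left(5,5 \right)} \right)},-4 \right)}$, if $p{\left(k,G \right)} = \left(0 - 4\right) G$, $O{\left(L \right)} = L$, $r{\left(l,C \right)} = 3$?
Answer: $640$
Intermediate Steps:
$p{\left(k,G \right)} = - 4 G$
$40 p{\left(O{\left(r{\left(5,5 \right)} \right)},-4 \right)} = 40 \left(\left(-4\right) \left(-4\right)\right) = 40 \cdot 16 = 640$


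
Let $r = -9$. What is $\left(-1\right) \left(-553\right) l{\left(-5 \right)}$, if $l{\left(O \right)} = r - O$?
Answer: $-2212$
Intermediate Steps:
$l{\left(O \right)} = -9 - O$
$\left(-1\right) \left(-553\right) l{\left(-5 \right)} = \left(-1\right) \left(-553\right) \left(-9 - -5\right) = 553 \left(-9 + 5\right) = 553 \left(-4\right) = -2212$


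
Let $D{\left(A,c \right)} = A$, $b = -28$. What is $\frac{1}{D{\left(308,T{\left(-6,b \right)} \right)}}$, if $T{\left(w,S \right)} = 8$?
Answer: $\frac{1}{308} \approx 0.0032468$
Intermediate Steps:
$\frac{1}{D{\left(308,T{\left(-6,b \right)} \right)}} = \frac{1}{308}$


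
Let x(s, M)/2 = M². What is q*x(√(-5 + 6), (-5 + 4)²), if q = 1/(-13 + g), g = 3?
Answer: -⅕ ≈ -0.20000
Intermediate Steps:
x(s, M) = 2*M²
q = -⅒ (q = 1/(-13 + 3) = 1/(-10) = -⅒ ≈ -0.10000)
q*x(√(-5 + 6), (-5 + 4)²) = -((-5 + 4)²)²/5 = -((-1)²)²/5 = -1²/5 = -1/5 = -⅒*2 = -⅕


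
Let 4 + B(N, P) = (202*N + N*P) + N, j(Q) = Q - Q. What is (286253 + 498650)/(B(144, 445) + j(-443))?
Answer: 784903/93308 ≈ 8.4120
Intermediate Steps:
j(Q) = 0
B(N, P) = -4 + 203*N + N*P (B(N, P) = -4 + ((202*N + N*P) + N) = -4 + (203*N + N*P) = -4 + 203*N + N*P)
(286253 + 498650)/(B(144, 445) + j(-443)) = (286253 + 498650)/((-4 + 203*144 + 144*445) + 0) = 784903/((-4 + 29232 + 64080) + 0) = 784903/(93308 + 0) = 784903/93308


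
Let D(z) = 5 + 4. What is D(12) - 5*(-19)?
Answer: 104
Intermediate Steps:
D(z) = 9
D(12) - 5*(-19) = 9 - 5*(-19) = 9 + 95 = 104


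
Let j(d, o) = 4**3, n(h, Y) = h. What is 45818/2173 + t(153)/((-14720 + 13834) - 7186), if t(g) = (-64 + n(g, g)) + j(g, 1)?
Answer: 369510427/17540456 ≈ 21.066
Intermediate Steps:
j(d, o) = 64
t(g) = g (t(g) = (-64 + g) + 64 = g)
45818/2173 + t(153)/((-14720 + 13834) - 7186) = 45818/2173 + 153/((-14720 + 13834) - 7186) = 45818*(1/2173) + 153/(-886 - 7186) = 45818/2173 + 153/(-8072) = 45818/2173 + 153*(-1/8072) = 45818/2173 - 153/8072 = 369510427/17540456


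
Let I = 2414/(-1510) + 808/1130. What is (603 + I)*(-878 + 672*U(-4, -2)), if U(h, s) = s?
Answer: -114143157876/85315 ≈ -1.3379e+6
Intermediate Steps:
I = -75387/85315 (I = 2414*(-1/1510) + 808*(1/1130) = -1207/755 + 404/565 = -75387/85315 ≈ -0.88363)
(603 + I)*(-878 + 672*U(-4, -2)) = (603 - 75387/85315)*(-878 + 672*(-2)) = 51369558*(-878 - 1344)/85315 = (51369558/85315)*(-2222) = -114143157876/85315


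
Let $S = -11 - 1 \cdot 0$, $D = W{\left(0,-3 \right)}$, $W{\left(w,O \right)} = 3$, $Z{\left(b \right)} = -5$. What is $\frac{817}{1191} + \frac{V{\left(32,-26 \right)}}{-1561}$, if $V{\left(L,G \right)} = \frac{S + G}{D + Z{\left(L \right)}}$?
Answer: $\frac{2506607}{3718302} \approx 0.67413$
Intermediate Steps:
$D = 3$
$S = -11$ ($S = -11 - 0 = -11 + 0 = -11$)
$V{\left(L,G \right)} = \frac{11}{2} - \frac{G}{2}$ ($V{\left(L,G \right)} = \frac{-11 + G}{3 - 5} = \frac{-11 + G}{-2} = \left(-11 + G\right) \left(- \frac{1}{2}\right) = \frac{11}{2} - \frac{G}{2}$)
$\frac{817}{1191} + \frac{V{\left(32,-26 \right)}}{-1561} = \frac{817}{1191} + \frac{\frac{11}{2} - -13}{-1561} = 817 \cdot \frac{1}{1191} + \left(\frac{11}{2} + 13\right) \left(- \frac{1}{1561}\right) = \frac{817}{1191} + \frac{37}{2} \left(- \frac{1}{1561}\right) = \frac{817}{1191} - \frac{37}{3122} = \frac{2506607}{3718302}$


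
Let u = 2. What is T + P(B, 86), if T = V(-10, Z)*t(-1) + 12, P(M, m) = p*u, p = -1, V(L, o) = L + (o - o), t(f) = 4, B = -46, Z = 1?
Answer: -30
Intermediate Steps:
V(L, o) = L (V(L, o) = L + 0 = L)
P(M, m) = -2 (P(M, m) = -1*2 = -2)
T = -28 (T = -10*4 + 12 = -40 + 12 = -28)
T + P(B, 86) = -28 - 2 = -30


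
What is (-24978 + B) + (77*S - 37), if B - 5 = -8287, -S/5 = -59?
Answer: -10582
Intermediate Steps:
S = 295 (S = -5*(-59) = 295)
B = -8282 (B = 5 - 8287 = -8282)
(-24978 + B) + (77*S - 37) = (-24978 - 8282) + (77*295 - 37) = -33260 + (22715 - 37) = -33260 + 22678 = -10582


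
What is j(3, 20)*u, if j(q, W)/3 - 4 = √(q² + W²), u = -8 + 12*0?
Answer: -96 - 24*√409 ≈ -581.37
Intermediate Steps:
u = -8 (u = -8 + 0 = -8)
j(q, W) = 12 + 3*√(W² + q²) (j(q, W) = 12 + 3*√(q² + W²) = 12 + 3*√(W² + q²))
j(3, 20)*u = (12 + 3*√(20² + 3²))*(-8) = (12 + 3*√(400 + 9))*(-8) = (12 + 3*√409)*(-8) = -96 - 24*√409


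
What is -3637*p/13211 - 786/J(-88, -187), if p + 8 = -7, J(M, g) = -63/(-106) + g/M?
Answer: -4339848789/15232283 ≈ -284.91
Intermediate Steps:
J(M, g) = 63/106 + g/M (J(M, g) = -63*(-1/106) + g/M = 63/106 + g/M)
p = -15 (p = -8 - 7 = -15)
-3637*p/13211 - 786/J(-88, -187) = -3637*(-15)/13211 - 786/(63/106 - 187/(-88)) = 54555*(1/13211) - 786/(63/106 - 187*(-1/88)) = 54555/13211 - 786/(63/106 + 17/8) = 54555/13211 - 786/1153/424 = 54555/13211 - 786*424/1153 = 54555/13211 - 333264/1153 = -4339848789/15232283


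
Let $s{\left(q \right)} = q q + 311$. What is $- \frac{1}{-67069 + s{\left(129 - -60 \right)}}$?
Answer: $\frac{1}{31037} \approx 3.222 \cdot 10^{-5}$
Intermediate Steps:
$s{\left(q \right)} = 311 + q^{2}$ ($s{\left(q \right)} = q^{2} + 311 = 311 + q^{2}$)
$- \frac{1}{-67069 + s{\left(129 - -60 \right)}} = - \frac{1}{-67069 + \left(311 + \left(129 - -60\right)^{2}\right)} = - \frac{1}{-67069 + \left(311 + \left(129 + 60\right)^{2}\right)} = - \frac{1}{-67069 + \left(311 + 189^{2}\right)} = - \frac{1}{-67069 + \left(311 + 35721\right)} = - \frac{1}{-67069 + 36032} = - \frac{1}{-31037} = \left(-1\right) \left(- \frac{1}{31037}\right) = \frac{1}{31037}$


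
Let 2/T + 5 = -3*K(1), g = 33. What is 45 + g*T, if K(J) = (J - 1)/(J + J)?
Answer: 159/5 ≈ 31.800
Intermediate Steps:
K(J) = (-1 + J)/(2*J) (K(J) = (-1 + J)/((2*J)) = (-1 + J)*(1/(2*J)) = (-1 + J)/(2*J))
T = -⅖ (T = 2/(-5 - 3*(-1 + 1)/(2*1)) = 2/(-5 - 3*0/2) = 2/(-5 - 3*0) = 2/(-5 + 0) = 2/(-5) = 2*(-⅕) = -⅖ ≈ -0.40000)
45 + g*T = 45 + 33*(-⅖) = 45 - 66/5 = 159/5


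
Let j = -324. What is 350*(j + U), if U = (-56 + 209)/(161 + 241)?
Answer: -7588875/67 ≈ -1.1327e+5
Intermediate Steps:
U = 51/134 (U = 153/402 = 153*(1/402) = 51/134 ≈ 0.38060)
350*(j + U) = 350*(-324 + 51/134) = 350*(-43365/134) = -7588875/67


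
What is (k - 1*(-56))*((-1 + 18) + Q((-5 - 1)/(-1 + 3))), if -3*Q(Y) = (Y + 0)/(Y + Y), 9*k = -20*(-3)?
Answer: 9494/9 ≈ 1054.9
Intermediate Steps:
k = 20/3 (k = (-20*(-3))/9 = (⅑)*60 = 20/3 ≈ 6.6667)
Q(Y) = -⅙ (Q(Y) = -(Y + 0)/(3*(Y + Y)) = -Y/(3*(2*Y)) = -Y*1/(2*Y)/3 = -⅓*½ = -⅙)
(k - 1*(-56))*((-1 + 18) + Q((-5 - 1)/(-1 + 3))) = (20/3 - 1*(-56))*((-1 + 18) - ⅙) = (20/3 + 56)*(17 - ⅙) = (188/3)*(101/6) = 9494/9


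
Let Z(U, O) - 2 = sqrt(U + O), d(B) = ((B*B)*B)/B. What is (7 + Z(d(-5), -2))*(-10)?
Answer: -90 - 10*sqrt(23) ≈ -137.96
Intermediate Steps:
d(B) = B**2 (d(B) = (B**2*B)/B = B**3/B = B**2)
Z(U, O) = 2 + sqrt(O + U) (Z(U, O) = 2 + sqrt(U + O) = 2 + sqrt(O + U))
(7 + Z(d(-5), -2))*(-10) = (7 + (2 + sqrt(-2 + (-5)**2)))*(-10) = (7 + (2 + sqrt(-2 + 25)))*(-10) = (7 + (2 + sqrt(23)))*(-10) = (9 + sqrt(23))*(-10) = -90 - 10*sqrt(23)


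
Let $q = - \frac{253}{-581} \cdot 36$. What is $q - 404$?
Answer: $- \frac{225616}{581} \approx -388.32$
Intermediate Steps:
$q = \frac{9108}{581}$ ($q = \left(-253\right) \left(- \frac{1}{581}\right) 36 = \frac{253}{581} \cdot 36 = \frac{9108}{581} \approx 15.676$)
$q - 404 = \frac{9108}{581} - 404 = - \frac{225616}{581}$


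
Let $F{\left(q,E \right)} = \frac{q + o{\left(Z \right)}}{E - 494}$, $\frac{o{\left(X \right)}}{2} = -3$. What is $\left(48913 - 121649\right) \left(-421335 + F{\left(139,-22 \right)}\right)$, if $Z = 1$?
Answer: $\frac{3953365128712}{129} \approx 3.0646 \cdot 10^{10}$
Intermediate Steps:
$o{\left(X \right)} = -6$ ($o{\left(X \right)} = 2 \left(-3\right) = -6$)
$F{\left(q,E \right)} = \frac{-6 + q}{-494 + E}$ ($F{\left(q,E \right)} = \frac{q - 6}{E - 494} = \frac{-6 + q}{-494 + E}$)
$\left(48913 - 121649\right) \left(-421335 + F{\left(139,-22 \right)}\right) = \left(48913 - 121649\right) \left(-421335 + \frac{-6 + 139}{-494 - 22}\right) = - 72736 \left(-421335 + \frac{1}{-516} \cdot 133\right) = - 72736 \left(-421335 - \frac{133}{516}\right) = \left(-72736\right) \left(- \frac{217408993}{516}\right) = \frac{3953365128712}{129}$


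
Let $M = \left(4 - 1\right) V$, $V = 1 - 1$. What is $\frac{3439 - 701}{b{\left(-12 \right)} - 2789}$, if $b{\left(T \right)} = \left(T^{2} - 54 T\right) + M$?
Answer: $- \frac{2738}{1997} \approx -1.3711$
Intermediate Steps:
$V = 0$ ($V = 1 - 1 = 0$)
$M = 0$ ($M = \left(4 - 1\right) 0 = 3 \cdot 0 = 0$)
$b{\left(T \right)} = T^{2} - 54 T$ ($b{\left(T \right)} = \left(T^{2} - 54 T\right) + 0 = T^{2} - 54 T$)
$\frac{3439 - 701}{b{\left(-12 \right)} - 2789} = \frac{3439 - 701}{- 12 \left(-54 - 12\right) - 2789} = \frac{2738}{\left(-12\right) \left(-66\right) - 2789} = \frac{2738}{792 - 2789} = \frac{2738}{-1997} = 2738 \left(- \frac{1}{1997}\right) = - \frac{2738}{1997}$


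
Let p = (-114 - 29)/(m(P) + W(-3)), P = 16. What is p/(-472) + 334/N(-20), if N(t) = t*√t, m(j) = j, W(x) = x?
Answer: 11/472 + 167*I*√5/100 ≈ 0.023305 + 3.7342*I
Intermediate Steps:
p = -11 (p = (-114 - 29)/(16 - 3) = -143/13 = -143*1/13 = -11)
N(t) = t^(3/2)
p/(-472) + 334/N(-20) = -11/(-472) + 334/((-20)^(3/2)) = -11*(-1/472) + 334/((-40*I*√5)) = 11/472 + 334*(I*√5/200) = 11/472 + 167*I*√5/100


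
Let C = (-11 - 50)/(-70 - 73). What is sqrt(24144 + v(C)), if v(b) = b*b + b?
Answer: 10*sqrt(4937331)/143 ≈ 155.39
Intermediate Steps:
C = 61/143 (C = -61/(-143) = -61*(-1/143) = 61/143 ≈ 0.42657)
v(b) = b + b**2 (v(b) = b**2 + b = b + b**2)
sqrt(24144 + v(C)) = sqrt(24144 + 61*(1 + 61/143)/143) = sqrt(24144 + (61/143)*(204/143)) = sqrt(24144 + 12444/20449) = sqrt(493733100/20449) = 10*sqrt(4937331)/143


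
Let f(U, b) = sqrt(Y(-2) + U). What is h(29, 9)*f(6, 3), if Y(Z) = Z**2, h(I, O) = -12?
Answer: -12*sqrt(10) ≈ -37.947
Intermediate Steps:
f(U, b) = sqrt(4 + U) (f(U, b) = sqrt((-2)**2 + U) = sqrt(4 + U))
h(29, 9)*f(6, 3) = -12*sqrt(4 + 6) = -12*sqrt(10)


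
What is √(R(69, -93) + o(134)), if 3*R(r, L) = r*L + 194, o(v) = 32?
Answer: I*√18381/3 ≈ 45.192*I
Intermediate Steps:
R(r, L) = 194/3 + L*r/3 (R(r, L) = (r*L + 194)/3 = (L*r + 194)/3 = (194 + L*r)/3 = 194/3 + L*r/3)
√(R(69, -93) + o(134)) = √((194/3 + (⅓)*(-93)*69) + 32) = √((194/3 - 2139) + 32) = √(-6223/3 + 32) = √(-6127/3) = I*√18381/3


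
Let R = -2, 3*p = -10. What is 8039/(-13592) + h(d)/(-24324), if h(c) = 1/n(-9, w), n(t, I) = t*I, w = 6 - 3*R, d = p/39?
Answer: -2639796887/4463259408 ≈ -0.59145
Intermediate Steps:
p = -10/3 (p = (⅓)*(-10) = -10/3 ≈ -3.3333)
d = -10/117 (d = -10/3/39 = -10/3*1/39 = -10/117 ≈ -0.085470)
w = 12 (w = 6 - 3*(-2) = 6 + 6 = 12)
n(t, I) = I*t
h(c) = -1/108 (h(c) = 1/(12*(-9)) = 1/(-108) = -1/108)
8039/(-13592) + h(d)/(-24324) = 8039/(-13592) - 1/108/(-24324) = 8039*(-1/13592) - 1/108*(-1/24324) = -8039/13592 + 1/2626992 = -2639796887/4463259408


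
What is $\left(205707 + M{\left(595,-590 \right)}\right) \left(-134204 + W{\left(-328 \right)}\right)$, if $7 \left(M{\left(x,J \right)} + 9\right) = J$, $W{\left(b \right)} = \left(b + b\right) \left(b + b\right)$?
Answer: $\frac{426221603072}{7} \approx 6.0889 \cdot 10^{10}$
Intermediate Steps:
$W{\left(b \right)} = 4 b^{2}$ ($W{\left(b \right)} = 2 b 2 b = 4 b^{2}$)
$M{\left(x,J \right)} = -9 + \frac{J}{7}$
$\left(205707 + M{\left(595,-590 \right)}\right) \left(-134204 + W{\left(-328 \right)}\right) = \left(205707 + \left(-9 + \frac{1}{7} \left(-590\right)\right)\right) \left(-134204 + 4 \left(-328\right)^{2}\right) = \left(205707 - \frac{653}{7}\right) \left(-134204 + 4 \cdot 107584\right) = \left(205707 - \frac{653}{7}\right) \left(-134204 + 430336\right) = \frac{1439296}{7} \cdot 296132 = \frac{426221603072}{7}$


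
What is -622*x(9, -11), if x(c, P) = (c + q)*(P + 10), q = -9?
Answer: 0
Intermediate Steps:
x(c, P) = (-9 + c)*(10 + P) (x(c, P) = (c - 9)*(P + 10) = (-9 + c)*(10 + P))
-622*x(9, -11) = -622*(-90 - 9*(-11) + 10*9 - 11*9) = -622*(-90 + 99 + 90 - 99) = -622*0 = 0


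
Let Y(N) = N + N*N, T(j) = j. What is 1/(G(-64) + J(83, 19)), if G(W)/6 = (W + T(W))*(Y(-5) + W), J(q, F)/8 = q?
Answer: 1/34456 ≈ 2.9023e-5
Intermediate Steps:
J(q, F) = 8*q
Y(N) = N + N**2
G(W) = 12*W*(20 + W) (G(W) = 6*((W + W)*(-5*(1 - 5) + W)) = 6*((2*W)*(-5*(-4) + W)) = 6*((2*W)*(20 + W)) = 6*(2*W*(20 + W)) = 12*W*(20 + W))
1/(G(-64) + J(83, 19)) = 1/(12*(-64)*(20 - 64) + 8*83) = 1/(12*(-64)*(-44) + 664) = 1/(33792 + 664) = 1/34456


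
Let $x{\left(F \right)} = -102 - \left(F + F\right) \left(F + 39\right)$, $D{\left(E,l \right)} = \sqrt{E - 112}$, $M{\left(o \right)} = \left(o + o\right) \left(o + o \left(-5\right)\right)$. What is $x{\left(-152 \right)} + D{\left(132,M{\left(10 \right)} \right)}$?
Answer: $-34454 + 2 \sqrt{5} \approx -34450.0$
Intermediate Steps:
$M{\left(o \right)} = - 8 o^{2}$ ($M{\left(o \right)} = 2 o \left(o - 5 o\right) = 2 o \left(- 4 o\right) = - 8 o^{2}$)
$D{\left(E,l \right)} = \sqrt{-112 + E}$
$x{\left(F \right)} = -102 - 2 F \left(39 + F\right)$
$x{\left(-152 \right)} + D{\left(132,M{\left(10 \right)} \right)} = \left(-102 - -11856 - 2 \left(-152\right)^{2}\right) + \sqrt{-112 + 132} = \left(-102 + 11856 - 46208\right) + \sqrt{20} = \left(-102 + 11856 - 46208\right) + 2 \sqrt{5} = -34454 + 2 \sqrt{5}$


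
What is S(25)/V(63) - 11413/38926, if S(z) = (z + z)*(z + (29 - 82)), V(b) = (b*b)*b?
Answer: -415468973/1390475646 ≈ -0.29880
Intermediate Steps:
V(b) = b³ (V(b) = b²*b = b³)
S(z) = 2*z*(-53 + z) (S(z) = (2*z)*(z - 53) = (2*z)*(-53 + z) = 2*z*(-53 + z))
S(25)/V(63) - 11413/38926 = (2*25*(-53 + 25))/(63³) - 11413/38926 = (2*25*(-28))/250047 - 11413*1/38926 = -1400*1/250047 - 11413/38926 = -200/35721 - 11413/38926 = -415468973/1390475646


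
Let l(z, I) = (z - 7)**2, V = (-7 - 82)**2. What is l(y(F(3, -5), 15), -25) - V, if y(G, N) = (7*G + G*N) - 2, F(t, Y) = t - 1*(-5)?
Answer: 19968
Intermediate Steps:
F(t, Y) = 5 + t (F(t, Y) = t + 5 = 5 + t)
y(G, N) = -2 + 7*G + G*N
V = 7921 (V = (-89)**2 = 7921)
l(z, I) = (-7 + z)**2
l(y(F(3, -5), 15), -25) - V = (-7 + (-2 + 7*(5 + 3) + (5 + 3)*15))**2 - 1*7921 = (-7 + (-2 + 7*8 + 8*15))**2 - 7921 = (-7 + (-2 + 56 + 120))**2 - 7921 = (-7 + 174)**2 - 7921 = 167**2 - 7921 = 27889 - 7921 = 19968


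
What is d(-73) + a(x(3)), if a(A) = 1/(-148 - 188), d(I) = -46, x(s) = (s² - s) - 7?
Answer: -15457/336 ≈ -46.003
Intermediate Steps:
x(s) = -7 + s² - s
a(A) = -1/336 (a(A) = 1/(-336) = -1/336)
d(-73) + a(x(3)) = -46 - 1/336 = -15457/336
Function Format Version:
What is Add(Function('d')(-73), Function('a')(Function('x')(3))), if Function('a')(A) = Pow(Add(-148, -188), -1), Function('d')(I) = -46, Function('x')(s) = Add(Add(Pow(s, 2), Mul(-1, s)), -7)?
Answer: Rational(-15457, 336) ≈ -46.003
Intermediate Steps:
Function('x')(s) = Add(-7, Pow(s, 2), Mul(-1, s))
Function('a')(A) = Rational(-1, 336) (Function('a')(A) = Pow(-336, -1) = Rational(-1, 336))
Add(Function('d')(-73), Function('a')(Function('x')(3))) = Add(-46, Rational(-1, 336)) = Rational(-15457, 336)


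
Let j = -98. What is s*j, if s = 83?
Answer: -8134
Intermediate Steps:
s*j = 83*(-98) = -8134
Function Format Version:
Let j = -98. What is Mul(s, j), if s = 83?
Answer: -8134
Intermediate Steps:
Mul(s, j) = Mul(83, -98) = -8134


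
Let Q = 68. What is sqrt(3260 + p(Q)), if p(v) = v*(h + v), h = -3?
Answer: 16*sqrt(30) ≈ 87.636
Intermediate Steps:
p(v) = v*(-3 + v)
sqrt(3260 + p(Q)) = sqrt(3260 + 68*(-3 + 68)) = sqrt(3260 + 68*65) = sqrt(3260 + 4420) = sqrt(7680) = 16*sqrt(30)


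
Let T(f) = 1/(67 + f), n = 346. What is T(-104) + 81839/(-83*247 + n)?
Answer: -3048198/745735 ≈ -4.0875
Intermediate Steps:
T(-104) + 81839/(-83*247 + n) = 1/(67 - 104) + 81839/(-83*247 + 346) = 1/(-37) + 81839/(-20501 + 346) = -1/37 + 81839/(-20155) = -1/37 + 81839*(-1/20155) = -1/37 - 81839/20155 = -3048198/745735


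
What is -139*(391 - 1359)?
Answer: 134552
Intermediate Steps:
-139*(391 - 1359) = -139*(-968) = 134552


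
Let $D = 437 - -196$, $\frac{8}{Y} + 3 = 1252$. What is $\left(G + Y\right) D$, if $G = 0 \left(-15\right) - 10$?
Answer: $- \frac{7901106}{1249} \approx -6325.9$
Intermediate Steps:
$Y = \frac{8}{1249}$ ($Y = \frac{8}{-3 + 1252} = \frac{8}{1249} \approx 0.0064051$)
$G = -10$ ($G = 0 - 10 = -10$)
$D = 633$ ($D = 437 + 196 = 633$)
$\left(G + Y\right) D = \left(-10 + \frac{8}{1249}\right) 633 = \left(- \frac{12482}{1249}\right) 633 = - \frac{7901106}{1249}$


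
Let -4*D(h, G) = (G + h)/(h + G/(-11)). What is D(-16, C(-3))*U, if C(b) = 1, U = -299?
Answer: 16445/236 ≈ 69.682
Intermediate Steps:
D(h, G) = -(G + h)/(4*(h - G/11)) (D(h, G) = -(G + h)/(4*(h + G/(-11))) = -(G + h)/(4*(h + G*(-1/11))) = -(G + h)/(4*(h - G/11)))
D(-16, C(-3))*U = (11*(1 - 16)/(4*(1 - 11*(-16))))*(-299) = ((11/4)*(-15)/(1 + 176))*(-299) = ((11/4)*(-15)/177)*(-299) = ((11/4)*(1/177)*(-15))*(-299) = -55/236*(-299) = 16445/236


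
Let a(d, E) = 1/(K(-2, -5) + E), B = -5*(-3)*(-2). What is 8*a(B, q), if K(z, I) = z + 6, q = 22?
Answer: 4/13 ≈ 0.30769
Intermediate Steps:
K(z, I) = 6 + z
B = -30 (B = 15*(-2) = -30)
a(d, E) = 1/(4 + E) (a(d, E) = 1/((6 - 2) + E) = 1/(4 + E))
8*a(B, q) = 8/(4 + 22) = 8/26 = 8*(1/26) = 4/13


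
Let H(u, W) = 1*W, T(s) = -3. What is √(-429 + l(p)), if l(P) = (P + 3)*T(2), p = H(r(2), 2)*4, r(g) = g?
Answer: I*√462 ≈ 21.494*I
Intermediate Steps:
H(u, W) = W
p = 8 (p = 2*4 = 8)
l(P) = -9 - 3*P (l(P) = (P + 3)*(-3) = (3 + P)*(-3) = -9 - 3*P)
√(-429 + l(p)) = √(-429 + (-9 - 3*8)) = √(-429 + (-9 - 24)) = √(-429 - 33) = √(-462) = I*√462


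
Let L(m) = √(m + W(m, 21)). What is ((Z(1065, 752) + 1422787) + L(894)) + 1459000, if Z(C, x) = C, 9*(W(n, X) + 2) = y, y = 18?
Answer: 2882852 + √894 ≈ 2.8829e+6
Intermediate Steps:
W(n, X) = 0 (W(n, X) = -2 + (⅑)*18 = -2 + 2 = 0)
L(m) = √m (L(m) = √(m + 0) = √m)
((Z(1065, 752) + 1422787) + L(894)) + 1459000 = ((1065 + 1422787) + √894) + 1459000 = (1423852 + √894) + 1459000 = 2882852 + √894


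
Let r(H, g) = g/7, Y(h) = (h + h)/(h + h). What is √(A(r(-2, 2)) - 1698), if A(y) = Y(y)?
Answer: I*√1697 ≈ 41.195*I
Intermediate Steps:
Y(h) = 1 (Y(h) = (2*h)/((2*h)) = (2*h)*(1/(2*h)) = 1)
r(H, g) = g/7 (r(H, g) = g*(⅐) = g/7)
A(y) = 1
√(A(r(-2, 2)) - 1698) = √(1 - 1698) = √(-1697) = I*√1697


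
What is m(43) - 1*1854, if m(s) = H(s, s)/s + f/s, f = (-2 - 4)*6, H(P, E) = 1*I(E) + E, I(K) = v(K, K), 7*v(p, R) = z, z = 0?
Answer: -79715/43 ≈ -1853.8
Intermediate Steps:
v(p, R) = 0 (v(p, R) = (⅐)*0 = 0)
I(K) = 0
H(P, E) = E (H(P, E) = 1*0 + E = 0 + E = E)
f = -36 (f = -6*6 = -36)
m(s) = 1 - 36/s (m(s) = s/s - 36/s = 1 - 36/s)
m(43) - 1*1854 = (-36 + 43)/43 - 1*1854 = (1/43)*7 - 1854 = 7/43 - 1854 = -79715/43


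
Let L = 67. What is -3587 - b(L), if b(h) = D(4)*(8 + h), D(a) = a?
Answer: -3887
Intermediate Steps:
b(h) = 32 + 4*h (b(h) = 4*(8 + h) = 32 + 4*h)
-3587 - b(L) = -3587 - (32 + 4*67) = -3587 - (32 + 268) = -3587 - 1*300 = -3587 - 300 = -3887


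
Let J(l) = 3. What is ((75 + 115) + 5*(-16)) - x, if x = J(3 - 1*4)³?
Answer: 83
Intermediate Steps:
x = 27 (x = 3³ = 27)
((75 + 115) + 5*(-16)) - x = ((75 + 115) + 5*(-16)) - 1*27 = (190 - 80) - 27 = 110 - 27 = 83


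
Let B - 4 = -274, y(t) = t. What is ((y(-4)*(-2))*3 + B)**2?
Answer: 60516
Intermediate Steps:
B = -270 (B = 4 - 274 = -270)
((y(-4)*(-2))*3 + B)**2 = (-4*(-2)*3 - 270)**2 = (8*3 - 270)**2 = (24 - 270)**2 = (-246)**2 = 60516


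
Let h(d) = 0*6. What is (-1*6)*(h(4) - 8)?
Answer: 48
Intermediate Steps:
h(d) = 0
(-1*6)*(h(4) - 8) = (-1*6)*(0 - 8) = -6*(-8) = 48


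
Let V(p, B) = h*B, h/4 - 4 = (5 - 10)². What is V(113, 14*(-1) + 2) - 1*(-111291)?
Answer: 109899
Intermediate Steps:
h = 116 (h = 16 + 4*(5 - 10)² = 16 + 4*(-5)² = 16 + 4*25 = 16 + 100 = 116)
V(p, B) = 116*B
V(113, 14*(-1) + 2) - 1*(-111291) = 116*(14*(-1) + 2) - 1*(-111291) = 116*(-14 + 2) + 111291 = 116*(-12) + 111291 = -1392 + 111291 = 109899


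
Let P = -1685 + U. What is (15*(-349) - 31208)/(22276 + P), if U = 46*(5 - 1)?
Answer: -36443/20775 ≈ -1.7542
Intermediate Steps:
U = 184 (U = 46*4 = 184)
P = -1501 (P = -1685 + 184 = -1501)
(15*(-349) - 31208)/(22276 + P) = (15*(-349) - 31208)/(22276 - 1501) = (-5235 - 31208)/20775 = -36443*1/20775 = -36443/20775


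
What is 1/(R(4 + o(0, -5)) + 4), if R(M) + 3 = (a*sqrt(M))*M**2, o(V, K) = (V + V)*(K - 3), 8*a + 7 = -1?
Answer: -1/31 ≈ -0.032258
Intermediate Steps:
a = -1 (a = -7/8 + (1/8)*(-1) = -7/8 - 1/8 = -1)
o(V, K) = 2*V*(-3 + K) (o(V, K) = (2*V)*(-3 + K) = 2*V*(-3 + K))
R(M) = -3 - M**(5/2) (R(M) = -3 + (-sqrt(M))*M**2 = -3 - M**(5/2))
1/(R(4 + o(0, -5)) + 4) = 1/((-3 - (4 + 2*0*(-3 - 5))**(5/2)) + 4) = 1/((-3 - (4 + 2*0*(-8))**(5/2)) + 4) = 1/((-3 - (4 + 0)**(5/2)) + 4) = 1/((-3 - 4**(5/2)) + 4) = 1/((-3 - 1*32) + 4) = 1/((-3 - 32) + 4) = 1/(-35 + 4) = 1/(-31) = -1/31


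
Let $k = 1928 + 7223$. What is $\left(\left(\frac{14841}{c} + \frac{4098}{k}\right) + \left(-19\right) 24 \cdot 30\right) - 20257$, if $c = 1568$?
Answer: $- \frac{486811903961}{14348768} \approx -33927.0$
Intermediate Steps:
$k = 9151$
$\left(\left(\frac{14841}{c} + \frac{4098}{k}\right) + \left(-19\right) 24 \cdot 30\right) - 20257 = \left(\left(\frac{14841}{1568} + \frac{4098}{9151}\right) + \left(-19\right) 24 \cdot 30\right) - 20257 = \left(\left(14841 \cdot \frac{1}{1568} + 4098 \cdot \frac{1}{9151}\right) - 13680\right) - 20257 = \left(\left(\frac{14841}{1568} + \frac{4098}{9151}\right) - 13680\right) - 20257 = \left(\frac{142235655}{14348768} - 13680\right) - 20257 = - \frac{196148910585}{14348768} - 20257 = - \frac{486811903961}{14348768}$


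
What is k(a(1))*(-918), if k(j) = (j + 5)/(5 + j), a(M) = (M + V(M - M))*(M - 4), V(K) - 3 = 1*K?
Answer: -918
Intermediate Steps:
V(K) = 3 + K (V(K) = 3 + 1*K = 3 + K)
a(M) = (-4 + M)*(3 + M) (a(M) = (M + (3 + (M - M)))*(M - 4) = (M + (3 + 0))*(-4 + M) = (M + 3)*(-4 + M) = (3 + M)*(-4 + M) = (-4 + M)*(3 + M))
k(j) = 1 (k(j) = (5 + j)/(5 + j) = 1)
k(a(1))*(-918) = 1*(-918) = -918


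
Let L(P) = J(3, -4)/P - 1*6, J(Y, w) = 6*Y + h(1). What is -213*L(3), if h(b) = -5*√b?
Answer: 355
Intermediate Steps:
J(Y, w) = -5 + 6*Y (J(Y, w) = 6*Y - 5*√1 = 6*Y - 5*1 = 6*Y - 5 = -5 + 6*Y)
L(P) = -6 + 13/P (L(P) = (-5 + 6*3)/P - 1*6 = (-5 + 18)/P - 6 = 13/P - 6 = -6 + 13/P)
-213*L(3) = -213*(-6 + 13/3) = -213*(-5/3) = 355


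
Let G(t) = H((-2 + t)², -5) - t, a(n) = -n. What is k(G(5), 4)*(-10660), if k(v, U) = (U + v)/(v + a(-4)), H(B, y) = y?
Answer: -10660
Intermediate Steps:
G(t) = -5 - t
k(v, U) = (U + v)/(4 + v) (k(v, U) = (U + v)/(v - 1*(-4)) = (U + v)/(v + 4) = (U + v)/(4 + v))
k(G(5), 4)*(-10660) = ((4 + (-5 - 1*5))/(4 + (-5 - 1*5)))*(-10660) = ((4 + (-5 - 5))/(4 + (-5 - 5)))*(-10660) = ((4 - 10)/(4 - 10))*(-10660) = (-6/(-6))*(-10660) = -⅙*(-6)*(-10660) = 1*(-10660) = -10660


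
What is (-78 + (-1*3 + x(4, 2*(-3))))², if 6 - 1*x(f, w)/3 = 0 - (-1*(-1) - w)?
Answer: 1764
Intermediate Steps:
x(f, w) = 21 - 3*w (x(f, w) = 18 - 3*(0 - (-1*(-1) - w)) = 18 - 3*(0 - (1 - w)) = 18 - 3*(0 + (-1 + w)) = 18 - 3*(-1 + w) = 18 + (3 - 3*w) = 21 - 3*w)
(-78 + (-1*3 + x(4, 2*(-3))))² = (-78 + (-1*3 + (21 - 6*(-3))))² = (-78 + (-3 + (21 - 3*(-6))))² = (-78 + (-3 + (21 + 18)))² = (-78 + (-3 + 39))² = (-78 + 36)² = (-42)² = 1764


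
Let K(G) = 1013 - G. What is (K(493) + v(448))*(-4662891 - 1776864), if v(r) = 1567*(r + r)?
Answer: -9044970764760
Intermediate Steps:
v(r) = 3134*r (v(r) = 1567*(2*r) = 3134*r)
(K(493) + v(448))*(-4662891 - 1776864) = ((1013 - 1*493) + 3134*448)*(-4662891 - 1776864) = ((1013 - 493) + 1404032)*(-6439755) = (520 + 1404032)*(-6439755) = 1404552*(-6439755) = -9044970764760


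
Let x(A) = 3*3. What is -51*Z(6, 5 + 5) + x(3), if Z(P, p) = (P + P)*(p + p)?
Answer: -12231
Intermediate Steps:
x(A) = 9
Z(P, p) = 4*P*p (Z(P, p) = (2*P)*(2*p) = 4*P*p)
-51*Z(6, 5 + 5) + x(3) = -204*6*(5 + 5) + 9 = -204*6*10 + 9 = -51*240 + 9 = -12240 + 9 = -12231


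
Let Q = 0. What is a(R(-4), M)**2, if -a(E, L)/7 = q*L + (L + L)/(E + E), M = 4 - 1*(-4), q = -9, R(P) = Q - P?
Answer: 240100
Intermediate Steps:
R(P) = -P (R(P) = 0 - P = -P)
M = 8 (M = 4 + 4 = 8)
a(E, L) = 63*L - 7*L/E (a(E, L) = -7*(-9*L + (L + L)/(E + E)) = -7*(-9*L + (2*L)/((2*E))) = -7*(-9*L + (2*L)*(1/(2*E))) = -7*(-9*L + L/E) = 63*L - 7*L/E)
a(R(-4), M)**2 = (63*8 - 7*8/(-1*(-4)))**2 = (504 - 7*8/4)**2 = (504 - 7*8*1/4)**2 = (504 - 14)**2 = 490**2 = 240100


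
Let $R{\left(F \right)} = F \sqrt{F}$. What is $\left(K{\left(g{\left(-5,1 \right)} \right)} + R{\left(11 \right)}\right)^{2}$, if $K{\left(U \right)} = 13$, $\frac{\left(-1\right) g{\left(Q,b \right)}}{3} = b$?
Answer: $1500 + 286 \sqrt{11} \approx 2448.6$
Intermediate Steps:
$g{\left(Q,b \right)} = - 3 b$
$R{\left(F \right)} = F^{\frac{3}{2}}$
$\left(K{\left(g{\left(-5,1 \right)} \right)} + R{\left(11 \right)}\right)^{2} = \left(13 + 11^{\frac{3}{2}}\right)^{2} = \left(13 + 11 \sqrt{11}\right)^{2}$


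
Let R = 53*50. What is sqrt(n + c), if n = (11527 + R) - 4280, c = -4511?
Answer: sqrt(5386) ≈ 73.389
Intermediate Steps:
R = 2650
n = 9897 (n = (11527 + 2650) - 4280 = 14177 - 4280 = 9897)
sqrt(n + c) = sqrt(9897 - 4511) = sqrt(5386)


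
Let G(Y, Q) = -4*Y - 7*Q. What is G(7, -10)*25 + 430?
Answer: 1480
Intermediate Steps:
G(Y, Q) = -7*Q - 4*Y
G(7, -10)*25 + 430 = (-7*(-10) - 4*7)*25 + 430 = (70 - 28)*25 + 430 = 42*25 + 430 = 1050 + 430 = 1480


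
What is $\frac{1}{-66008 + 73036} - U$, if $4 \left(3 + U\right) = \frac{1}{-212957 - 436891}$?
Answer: $\frac{13702046837}{4567131744} \approx 3.0001$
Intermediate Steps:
$U = - \frac{7798177}{2599392}$ ($U = -3 + \frac{1}{4 \left(-212957 - 436891\right)} = -3 + \frac{1}{4 \left(-649848\right)} = -3 + \frac{1}{4} \left(- \frac{1}{649848}\right) = -3 - \frac{1}{2599392} = - \frac{7798177}{2599392} \approx -3.0$)
$\frac{1}{-66008 + 73036} - U = \frac{1}{-66008 + 73036} - - \frac{7798177}{2599392} = \frac{1}{7028} + \frac{7798177}{2599392} = \frac{13702046837}{4567131744}$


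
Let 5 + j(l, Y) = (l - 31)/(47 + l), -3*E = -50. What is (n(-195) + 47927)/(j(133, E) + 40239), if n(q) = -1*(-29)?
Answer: 1438680/1207037 ≈ 1.1919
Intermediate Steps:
n(q) = 29
E = 50/3 (E = -1/3*(-50) = 50/3 ≈ 16.667)
j(l, Y) = -5 + (-31 + l)/(47 + l) (j(l, Y) = -5 + (l - 31)/(47 + l) = -5 + (-31 + l)/(47 + l))
(n(-195) + 47927)/(j(133, E) + 40239) = (29 + 47927)/(2*(-133 - 2*133)/(47 + 133) + 40239) = 47956/(2*(-133 - 266)/180 + 40239) = 47956/(2*(1/180)*(-399) + 40239) = 47956/(-133/30 + 40239) = 47956/(1207037/30) = 47956*(30/1207037) = 1438680/1207037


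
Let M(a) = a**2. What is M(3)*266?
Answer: 2394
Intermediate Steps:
M(3)*266 = 3**2*266 = 9*266 = 2394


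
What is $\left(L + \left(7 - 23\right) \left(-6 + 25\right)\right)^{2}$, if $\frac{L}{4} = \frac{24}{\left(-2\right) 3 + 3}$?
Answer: $112896$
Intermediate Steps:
$L = -32$ ($L = 4 \frac{24}{\left(-2\right) 3 + 3} = 4 \frac{24}{-6 + 3} = 4 \frac{24}{-3} = 4 \cdot 24 \left(- \frac{1}{3}\right) = 4 \left(-8\right) = -32$)
$\left(L + \left(7 - 23\right) \left(-6 + 25\right)\right)^{2} = \left(-32 + \left(7 - 23\right) \left(-6 + 25\right)\right)^{2} = \left(-32 - 304\right)^{2} = \left(-336\right)^{2} = 112896$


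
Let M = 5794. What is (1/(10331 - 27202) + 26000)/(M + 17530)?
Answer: 438645999/393499204 ≈ 1.1147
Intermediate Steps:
(1/(10331 - 27202) + 26000)/(M + 17530) = (1/(10331 - 27202) + 26000)/(5794 + 17530) = (1/(-16871) + 26000)/23324 = (-1/16871 + 26000)*(1/23324) = (438645999/16871)*(1/23324) = 438645999/393499204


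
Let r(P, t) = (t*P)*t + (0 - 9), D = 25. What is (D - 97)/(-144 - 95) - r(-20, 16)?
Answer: 1225903/239 ≈ 5129.3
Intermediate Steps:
r(P, t) = -9 + P*t² (r(P, t) = (P*t)*t - 9 = P*t² - 9 = -9 + P*t²)
(D - 97)/(-144 - 95) - r(-20, 16) = (25 - 97)/(-144 - 95) - (-9 - 20*16²) = -72/(-239) - (-9 - 20*256) = -72*(-1/239) - (-9 - 5120) = 72/239 - 1*(-5129) = 72/239 + 5129 = 1225903/239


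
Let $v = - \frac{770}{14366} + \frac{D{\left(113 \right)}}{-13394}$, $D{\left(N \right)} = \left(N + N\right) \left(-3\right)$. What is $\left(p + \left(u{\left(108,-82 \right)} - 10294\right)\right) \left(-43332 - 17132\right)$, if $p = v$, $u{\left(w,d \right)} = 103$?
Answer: $\frac{2694680523072976}{4373141} \approx 6.1619 \cdot 10^{8}$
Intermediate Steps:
$D{\left(N \right)} = - 6 N$ ($D{\left(N \right)} = 2 N \left(-3\right) = - 6 N$)
$v = - \frac{13028}{4373141}$ ($v = - \frac{770}{14366} + \frac{\left(-6\right) 113}{-13394} = \left(-770\right) \frac{1}{14366} - - \frac{339}{6697} = - \frac{35}{653} + \frac{339}{6697} = - \frac{13028}{4373141} \approx -0.0029791$)
$p = - \frac{13028}{4373141} \approx -0.0029791$
$\left(p + \left(u{\left(108,-82 \right)} - 10294\right)\right) \left(-43332 - 17132\right) = \left(- \frac{13028}{4373141} + \left(103 - 10294\right)\right) \left(-43332 - 17132\right) = \left(- \frac{13028}{4373141} - 10191\right) \left(-60464\right) = \left(- \frac{44566692959}{4373141}\right) \left(-60464\right) = \frac{2694680523072976}{4373141}$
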